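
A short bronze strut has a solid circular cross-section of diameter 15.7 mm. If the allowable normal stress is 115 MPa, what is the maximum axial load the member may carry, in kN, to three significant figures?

22.3 kN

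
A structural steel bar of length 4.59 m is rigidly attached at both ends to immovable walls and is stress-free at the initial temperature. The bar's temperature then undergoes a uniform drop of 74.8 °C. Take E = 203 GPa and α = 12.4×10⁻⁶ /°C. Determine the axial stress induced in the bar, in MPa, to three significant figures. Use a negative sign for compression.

188 MPa

Free thermal expansion αLΔT = 12.4e-6 · 4590 · -74.8 = -4.257 mm.
The walls impose strain ε = −(-4.257)/4590 = 9.2752e-04; σ = Eε = 203000 · 9.2752e-04 = 188.3 MPa.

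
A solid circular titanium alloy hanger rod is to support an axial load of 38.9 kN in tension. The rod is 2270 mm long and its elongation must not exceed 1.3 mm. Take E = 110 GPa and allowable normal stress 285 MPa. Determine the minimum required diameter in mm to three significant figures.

28.0 mm

Required area A ≥ P/σ_allow = 38900/285 = 136.5 mm².
For a solid circular section, d ≥ √(4A/π) = 13.18 mm.
Elongation limit: A ≥ PL/(Eδ_allow) = 38900·2270/(110000·1.3) = 617.5 mm² ⇒ d ≥ 28.04 mm.
The elongation limit governs.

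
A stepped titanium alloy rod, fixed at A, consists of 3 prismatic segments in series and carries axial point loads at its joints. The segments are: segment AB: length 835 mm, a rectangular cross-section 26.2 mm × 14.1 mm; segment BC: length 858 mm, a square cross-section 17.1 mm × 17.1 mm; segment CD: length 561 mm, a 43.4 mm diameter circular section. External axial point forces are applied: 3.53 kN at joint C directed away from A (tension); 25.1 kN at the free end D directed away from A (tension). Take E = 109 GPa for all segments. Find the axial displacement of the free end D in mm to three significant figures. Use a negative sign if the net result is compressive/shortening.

1.45 mm

Internal axial forces (sectioning from the free end, tension +): N_CD = 25.1 kN, N_BC = 28.63 kN, N_AB = 28.63 kN.
A_AB = 369.4 mm².
A_BC = 292.4 mm².
A_CD = 1479 mm².
δ_AB = 28630·835/(369.4·109000) = 0.5937 mm
δ_BC = 28630·858/(292.4·109000) = 0.7707 mm
δ_CD = 25100·561/(1479·109000) = 0.08733 mm
δ = Σδ_i = 1.452 mm.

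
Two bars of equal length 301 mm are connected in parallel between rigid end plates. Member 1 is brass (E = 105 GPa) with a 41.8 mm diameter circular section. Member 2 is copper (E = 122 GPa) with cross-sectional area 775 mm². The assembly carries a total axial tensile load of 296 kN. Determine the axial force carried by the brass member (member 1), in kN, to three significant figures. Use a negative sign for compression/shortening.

A_1 = 1372 mm².
Equal strain + equilibrium ⇒ each member carries load in proportion to AE: A₁E₁ = 144100000 N, A₂E₂ = 94550000 N, ΣAE = 238600000 N.
F₁ = P·A₁E₁/ΣAE = 296000·144100000/238600000 = 178700 N.

179 kN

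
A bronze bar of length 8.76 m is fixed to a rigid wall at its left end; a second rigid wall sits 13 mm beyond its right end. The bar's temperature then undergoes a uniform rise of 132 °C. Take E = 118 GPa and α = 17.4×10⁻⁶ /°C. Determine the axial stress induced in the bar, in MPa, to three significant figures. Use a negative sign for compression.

-95.9 MPa

Free thermal expansion αLΔT = 17.4e-6 · 8760 · 132 = 20.12 mm.
The walls engage after the gap closes; constrained expansion = 20.12 − 13 = 7.12 mm.
The walls impose strain ε = −(7.12)/8760 = -8.1278e-04; σ = Eε = 118000 · -8.1278e-04 = -95.91 MPa.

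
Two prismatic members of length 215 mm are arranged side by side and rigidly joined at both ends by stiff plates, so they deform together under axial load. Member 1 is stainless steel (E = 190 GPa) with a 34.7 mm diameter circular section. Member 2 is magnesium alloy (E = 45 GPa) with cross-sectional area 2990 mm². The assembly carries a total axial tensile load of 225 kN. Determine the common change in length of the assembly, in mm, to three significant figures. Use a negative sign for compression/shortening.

A_1 = 945.7 mm².
Equal strain + equilibrium ⇒ each member carries load in proportion to AE: A₁E₁ = 179700000 N, A₂E₂ = 134600000 N, ΣAE = 314200000 N.
δ = PL/ΣAE = 225000·215/314200000 = 0.1539 mm.

0.154 mm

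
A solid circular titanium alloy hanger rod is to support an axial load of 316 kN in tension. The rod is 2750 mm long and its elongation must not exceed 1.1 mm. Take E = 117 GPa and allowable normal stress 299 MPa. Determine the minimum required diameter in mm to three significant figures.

92.7 mm

Required area A ≥ P/σ_allow = 316000/299 = 1057 mm².
For a solid circular section, d ≥ √(4A/π) = 36.68 mm.
Elongation limit: A ≥ PL/(Eδ_allow) = 316000·2750/(117000·1.1) = 6752 mm² ⇒ d ≥ 92.72 mm.
The elongation limit governs.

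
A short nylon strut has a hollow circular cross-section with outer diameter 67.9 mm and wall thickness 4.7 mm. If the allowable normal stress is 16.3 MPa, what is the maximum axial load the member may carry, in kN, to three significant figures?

15.2 kN

A = 933.2 mm².
P_max = σ_allow · A = 16.3 · 933.2 = 15210 N = 15.21 kN.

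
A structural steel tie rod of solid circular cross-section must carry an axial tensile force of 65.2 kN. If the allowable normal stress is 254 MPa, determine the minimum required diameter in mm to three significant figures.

Required area A ≥ P/σ_allow = 65200/254 = 256.7 mm².
For a solid circular section, d ≥ √(4A/π) = 18.08 mm.

18.1 mm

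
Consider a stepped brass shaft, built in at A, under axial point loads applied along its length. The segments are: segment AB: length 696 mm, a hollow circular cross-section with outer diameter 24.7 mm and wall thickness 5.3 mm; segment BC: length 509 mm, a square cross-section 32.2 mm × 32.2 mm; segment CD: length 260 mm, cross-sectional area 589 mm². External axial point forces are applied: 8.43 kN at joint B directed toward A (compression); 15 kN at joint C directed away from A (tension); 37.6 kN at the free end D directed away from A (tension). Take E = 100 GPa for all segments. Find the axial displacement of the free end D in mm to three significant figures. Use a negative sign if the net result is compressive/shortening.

Internal axial forces (sectioning from the free end, tension +): N_CD = 37.6 kN, N_BC = 52.6 kN, N_AB = 44.17 kN.
A_AB = 323 mm².
A_BC = 1037 mm².
δ_AB = 44170·696/(323·100000) = 0.9517 mm
δ_BC = 52600·509/(1037·100000) = 0.2582 mm
δ_CD = 37600·260/(589·100000) = 0.166 mm
δ = Σδ_i = 1.376 mm.

1.38 mm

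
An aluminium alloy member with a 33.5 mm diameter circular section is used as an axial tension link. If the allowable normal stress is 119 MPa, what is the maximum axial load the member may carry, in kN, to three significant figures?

A = 881.4 mm².
P_max = σ_allow · A = 119 · 881.4 = 104900 N = 104.9 kN.

105 kN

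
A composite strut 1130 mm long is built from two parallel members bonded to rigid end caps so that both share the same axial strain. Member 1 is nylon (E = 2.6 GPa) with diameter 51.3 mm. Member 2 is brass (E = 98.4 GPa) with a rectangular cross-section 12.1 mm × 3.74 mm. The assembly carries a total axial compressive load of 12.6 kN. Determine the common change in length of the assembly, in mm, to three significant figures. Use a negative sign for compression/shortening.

A_1 = 2067 mm².
A_2 = 45.25 mm².
Equal strain + equilibrium ⇒ each member carries load in proportion to AE: A₁E₁ = 5374000 N, A₂E₂ = 4453000 N, ΣAE = 9827000 N.
δ = PL/ΣAE = -12600·1130/9827000 = -1.449 mm.

-1.45 mm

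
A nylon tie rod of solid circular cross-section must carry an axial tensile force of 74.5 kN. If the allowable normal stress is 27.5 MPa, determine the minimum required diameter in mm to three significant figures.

Required area A ≥ P/σ_allow = 74500/27.5 = 2709 mm².
For a solid circular section, d ≥ √(4A/π) = 58.73 mm.

58.7 mm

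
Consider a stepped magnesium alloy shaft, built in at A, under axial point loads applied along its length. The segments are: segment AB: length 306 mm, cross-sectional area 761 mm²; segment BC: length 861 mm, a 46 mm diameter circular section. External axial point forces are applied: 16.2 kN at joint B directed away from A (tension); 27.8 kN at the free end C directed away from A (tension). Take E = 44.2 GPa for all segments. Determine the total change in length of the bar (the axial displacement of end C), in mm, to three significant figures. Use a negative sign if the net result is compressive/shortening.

0.726 mm

Internal axial forces (sectioning from the free end, tension +): N_BC = 27.8 kN, N_AB = 44 kN.
A_BC = 1662 mm².
δ_AB = 44000·306/(761·44200) = 0.4003 mm
δ_BC = 27800·861/(1662·44200) = 0.3259 mm
δ = Σδ_i = 0.7261 mm.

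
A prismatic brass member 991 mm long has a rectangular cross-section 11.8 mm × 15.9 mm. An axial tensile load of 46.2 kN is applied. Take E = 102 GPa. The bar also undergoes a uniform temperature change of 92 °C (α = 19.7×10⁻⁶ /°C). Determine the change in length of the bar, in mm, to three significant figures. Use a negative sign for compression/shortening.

A = 187.6 mm².
δ_mech = NL/(AE) = 46200·991/(187.6·102000) = 2.392 mm.
δ_thermal = αLΔT = 19.7e-6·991·92 = 1.796 mm.
δ = δ_mech + δ_thermal = 4.189 mm.

4.19 mm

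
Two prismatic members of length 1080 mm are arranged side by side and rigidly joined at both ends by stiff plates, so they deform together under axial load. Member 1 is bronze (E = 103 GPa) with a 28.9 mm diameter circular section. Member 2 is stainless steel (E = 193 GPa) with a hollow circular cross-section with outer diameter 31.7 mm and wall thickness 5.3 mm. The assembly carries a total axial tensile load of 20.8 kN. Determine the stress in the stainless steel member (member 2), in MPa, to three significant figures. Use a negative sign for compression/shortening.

A_1 = 656 mm².
A_2 = 439.6 mm².
Equal strain + equilibrium ⇒ each member carries load in proportion to AE: A₁E₁ = 67570000 N, A₂E₂ = 84840000 N, ΣAE = 152400000 N.
σ₂ = P·E₂/ΣAE = 20800·193000/152400000 = 26.34 MPa.

26.3 MPa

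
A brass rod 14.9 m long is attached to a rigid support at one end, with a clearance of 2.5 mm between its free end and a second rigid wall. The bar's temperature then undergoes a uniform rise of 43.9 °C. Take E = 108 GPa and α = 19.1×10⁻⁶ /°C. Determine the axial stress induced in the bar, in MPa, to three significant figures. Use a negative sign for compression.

-72.4 MPa

Free thermal expansion αLΔT = 19.1e-6 · 14900 · 43.9 = 12.49 mm.
The walls engage after the gap closes; constrained expansion = 12.49 − 2.5 = 9.994 mm.
The walls impose strain ε = −(9.994)/14900 = -6.7070e-04; σ = Eε = 108000 · -6.7070e-04 = -72.44 MPa.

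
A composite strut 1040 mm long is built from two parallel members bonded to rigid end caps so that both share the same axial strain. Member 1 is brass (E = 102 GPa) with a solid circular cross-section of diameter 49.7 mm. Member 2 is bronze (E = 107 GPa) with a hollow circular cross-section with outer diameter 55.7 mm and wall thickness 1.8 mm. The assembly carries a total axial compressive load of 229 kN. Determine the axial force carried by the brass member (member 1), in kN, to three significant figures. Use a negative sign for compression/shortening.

-197 kN

A_1 = 1940 mm².
A_2 = 304.8 mm².
Equal strain + equilibrium ⇒ each member carries load in proportion to AE: A₁E₁ = 197900000 N, A₂E₂ = 32610000 N, ΣAE = 230500000 N.
F₁ = P·A₁E₁/ΣAE = -229000·197900000/230500000 = -196600 N.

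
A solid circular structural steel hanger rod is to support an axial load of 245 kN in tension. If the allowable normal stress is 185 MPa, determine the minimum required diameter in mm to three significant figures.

Required area A ≥ P/σ_allow = 245000/185 = 1324 mm².
For a solid circular section, d ≥ √(4A/π) = 41.06 mm.

41.1 mm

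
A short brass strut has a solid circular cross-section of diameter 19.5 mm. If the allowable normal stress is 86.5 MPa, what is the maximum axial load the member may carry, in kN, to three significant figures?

25.8 kN

A = 298.6 mm².
P_max = σ_allow · A = 86.5 · 298.6 = 25830 N = 25.83 kN.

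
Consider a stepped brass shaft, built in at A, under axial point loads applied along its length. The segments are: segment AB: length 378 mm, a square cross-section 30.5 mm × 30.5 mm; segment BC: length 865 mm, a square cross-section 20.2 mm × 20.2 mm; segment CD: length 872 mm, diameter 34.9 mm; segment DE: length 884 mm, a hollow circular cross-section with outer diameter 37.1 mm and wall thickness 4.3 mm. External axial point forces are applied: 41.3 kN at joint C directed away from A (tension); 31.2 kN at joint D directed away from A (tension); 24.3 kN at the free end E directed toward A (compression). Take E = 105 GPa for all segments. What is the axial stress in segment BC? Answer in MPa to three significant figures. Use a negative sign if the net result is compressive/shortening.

118 MPa

Internal axial forces (sectioning from the free end, tension +): N_DE = -24.3 kN, N_CD = 6.9 kN, N_BC = 48.2 kN, N_AB = 48.2 kN.
A_BC = 408 mm².
σ_BC = N_BC/A_BC = 48200/408 = 118.1 MPa.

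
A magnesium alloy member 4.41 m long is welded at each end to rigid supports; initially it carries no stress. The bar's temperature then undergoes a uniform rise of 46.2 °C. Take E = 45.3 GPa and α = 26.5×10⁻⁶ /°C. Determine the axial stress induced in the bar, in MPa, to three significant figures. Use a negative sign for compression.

Free thermal expansion αLΔT = 26.5e-6 · 4410 · 46.2 = 5.399 mm.
The walls impose strain ε = −(5.399)/4410 = -1.2243e-03; σ = Eε = 45300 · -1.2243e-03 = -55.46 MPa.

-55.5 MPa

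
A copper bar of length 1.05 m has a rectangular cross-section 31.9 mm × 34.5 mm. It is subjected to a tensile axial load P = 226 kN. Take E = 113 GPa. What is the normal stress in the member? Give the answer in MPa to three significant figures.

A = 1101 mm².
σ = N/A = 226000/1101 = 205.4 MPa.

205 MPa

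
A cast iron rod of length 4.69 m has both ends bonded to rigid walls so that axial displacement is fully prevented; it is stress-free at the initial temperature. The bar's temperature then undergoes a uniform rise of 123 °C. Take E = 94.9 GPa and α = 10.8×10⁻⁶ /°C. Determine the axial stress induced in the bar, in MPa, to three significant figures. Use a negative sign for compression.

Free thermal expansion αLΔT = 10.8e-6 · 4690 · 123 = 6.23 mm.
The walls impose strain ε = −(6.23)/4690 = -1.3284e-03; σ = Eε = 94900 · -1.3284e-03 = -126.1 MPa.

-126 MPa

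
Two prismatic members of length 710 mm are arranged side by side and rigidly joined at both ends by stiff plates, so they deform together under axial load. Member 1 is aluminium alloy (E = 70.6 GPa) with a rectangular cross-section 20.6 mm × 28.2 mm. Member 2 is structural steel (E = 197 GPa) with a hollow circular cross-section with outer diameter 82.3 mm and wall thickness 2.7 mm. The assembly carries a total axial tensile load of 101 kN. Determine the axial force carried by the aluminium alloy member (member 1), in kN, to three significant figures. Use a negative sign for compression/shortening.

A_1 = 580.9 mm².
A_2 = 675.2 mm².
Equal strain + equilibrium ⇒ each member carries load in proportion to AE: A₁E₁ = 41010000 N, A₂E₂ = 133000000 N, ΣAE = 174000000 N.
F₁ = P·A₁E₁/ΣAE = 101000·41010000/174000000 = 23800 N.

23.8 kN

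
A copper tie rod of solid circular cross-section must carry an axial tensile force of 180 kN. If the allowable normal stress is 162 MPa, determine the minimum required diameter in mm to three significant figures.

37.6 mm

Required area A ≥ P/σ_allow = 180000/162 = 1111 mm².
For a solid circular section, d ≥ √(4A/π) = 37.61 mm.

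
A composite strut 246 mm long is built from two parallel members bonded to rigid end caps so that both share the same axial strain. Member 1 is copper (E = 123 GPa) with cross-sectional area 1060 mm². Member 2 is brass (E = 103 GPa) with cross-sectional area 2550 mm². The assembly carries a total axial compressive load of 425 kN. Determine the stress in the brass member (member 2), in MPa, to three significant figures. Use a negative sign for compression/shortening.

-111 MPa

Equal strain + equilibrium ⇒ each member carries load in proportion to AE: A₁E₁ = 130400000 N, A₂E₂ = 262600000 N, ΣAE = 393000000 N.
σ₂ = P·E₂/ΣAE = -425000·103000/393000000 = -111.4 MPa.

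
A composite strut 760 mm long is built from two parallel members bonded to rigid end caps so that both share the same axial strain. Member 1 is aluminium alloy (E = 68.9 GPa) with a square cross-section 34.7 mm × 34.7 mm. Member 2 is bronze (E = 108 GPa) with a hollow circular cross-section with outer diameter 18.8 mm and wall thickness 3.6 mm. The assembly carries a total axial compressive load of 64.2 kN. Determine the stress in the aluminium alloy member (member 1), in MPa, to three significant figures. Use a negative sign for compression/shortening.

-43.6 MPa

A_1 = 1204 mm².
A_2 = 171.9 mm².
Equal strain + equilibrium ⇒ each member carries load in proportion to AE: A₁E₁ = 82960000 N, A₂E₂ = 18570000 N, ΣAE = 101500000 N.
σ₁ = P·E₁/ΣAE = -64200·68900/101500000 = -43.57 MPa.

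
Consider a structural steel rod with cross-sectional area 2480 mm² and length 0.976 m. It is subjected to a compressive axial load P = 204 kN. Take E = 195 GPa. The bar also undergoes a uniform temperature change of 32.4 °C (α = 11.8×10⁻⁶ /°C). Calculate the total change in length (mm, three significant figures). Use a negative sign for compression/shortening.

-0.0386 mm

δ_mech = NL/(AE) = -204000·976/(2480·195000) = -0.4117 mm.
δ_thermal = αLΔT = 11.8e-6·976·32.4 = 0.3731 mm.
δ = δ_mech + δ_thermal = -0.03857 mm.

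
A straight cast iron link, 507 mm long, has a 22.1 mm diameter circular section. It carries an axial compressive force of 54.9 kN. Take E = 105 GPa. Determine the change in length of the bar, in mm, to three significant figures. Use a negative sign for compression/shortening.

A = 383.6 mm².
δ_mech = NL/(AE) = -54900·507/(383.6·105000) = -0.6911 mm.

-0.691 mm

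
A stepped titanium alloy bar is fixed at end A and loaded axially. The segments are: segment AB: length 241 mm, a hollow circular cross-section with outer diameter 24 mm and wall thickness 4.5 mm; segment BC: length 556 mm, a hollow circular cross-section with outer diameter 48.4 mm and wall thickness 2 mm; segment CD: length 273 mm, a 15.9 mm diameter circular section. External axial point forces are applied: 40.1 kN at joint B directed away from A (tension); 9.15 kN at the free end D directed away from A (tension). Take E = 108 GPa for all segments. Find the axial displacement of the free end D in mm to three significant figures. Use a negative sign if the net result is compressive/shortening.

Internal axial forces (sectioning from the free end, tension +): N_CD = 9.15 kN, N_BC = 9.15 kN, N_AB = 49.25 kN.
A_AB = 275.7 mm².
A_BC = 291.5 mm².
A_CD = 198.6 mm².
δ_AB = 49250·241/(275.7·108000) = 0.3987 mm
δ_BC = 9150·556/(291.5·108000) = 0.1616 mm
δ_CD = 9150·273/(198.6·108000) = 0.1165 mm
δ = Σδ_i = 0.6767 mm.

0.677 mm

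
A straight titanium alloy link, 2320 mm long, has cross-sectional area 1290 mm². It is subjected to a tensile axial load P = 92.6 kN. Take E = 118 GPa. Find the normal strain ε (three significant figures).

6.08e-04

σ = N/A = 71.78 MPa; ε = σ/E = 71.78/118000 = 6.083e-04.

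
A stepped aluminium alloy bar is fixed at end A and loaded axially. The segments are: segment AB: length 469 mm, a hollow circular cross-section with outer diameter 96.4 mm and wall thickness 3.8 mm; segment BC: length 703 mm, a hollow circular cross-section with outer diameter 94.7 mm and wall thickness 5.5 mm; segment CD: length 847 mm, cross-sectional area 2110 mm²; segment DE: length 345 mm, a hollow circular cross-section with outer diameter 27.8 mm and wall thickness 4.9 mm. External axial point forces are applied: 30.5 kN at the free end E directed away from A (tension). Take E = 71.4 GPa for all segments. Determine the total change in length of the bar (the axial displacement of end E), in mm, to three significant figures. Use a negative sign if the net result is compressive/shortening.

Internal axial forces (sectioning from the free end, tension +): N_DE = 30.5 kN, N_CD = 30.5 kN, N_BC = 30.5 kN, N_AB = 30.5 kN.
A_AB = 1105 mm².
A_BC = 1541 mm².
A_DE = 352.5 mm².
δ_AB = 30500·469/(1105·71400) = 0.1812 mm
δ_BC = 30500·703/(1541·71400) = 0.1948 mm
δ_CD = 30500·847/(2110·71400) = 0.1715 mm
δ_DE = 30500·345/(352.5·71400) = 0.4181 mm
δ = Σδ_i = 0.9656 mm.

0.966 mm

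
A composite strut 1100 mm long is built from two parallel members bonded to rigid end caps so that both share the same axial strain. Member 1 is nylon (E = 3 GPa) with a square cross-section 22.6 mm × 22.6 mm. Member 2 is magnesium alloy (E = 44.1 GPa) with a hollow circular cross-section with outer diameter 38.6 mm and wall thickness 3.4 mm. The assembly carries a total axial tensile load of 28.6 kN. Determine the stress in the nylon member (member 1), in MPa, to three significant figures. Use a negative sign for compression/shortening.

A_1 = 510.8 mm².
A_2 = 376 mm².
Equal strain + equilibrium ⇒ each member carries load in proportion to AE: A₁E₁ = 1532000 N, A₂E₂ = 16580000 N, ΣAE = 18110000 N.
σ₁ = P·E₁/ΣAE = 28600·3000/18110000 = 4.737 MPa.

4.74 MPa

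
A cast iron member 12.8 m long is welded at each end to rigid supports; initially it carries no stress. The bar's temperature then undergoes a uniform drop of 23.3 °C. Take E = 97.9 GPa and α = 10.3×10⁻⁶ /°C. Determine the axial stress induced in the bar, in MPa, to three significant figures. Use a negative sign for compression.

23.5 MPa

Free thermal expansion αLΔT = 10.3e-6 · 12800 · -23.3 = -3.072 mm.
The walls impose strain ε = −(-3.072)/12800 = 2.3999e-04; σ = Eε = 97900 · 2.3999e-04 = 23.5 MPa.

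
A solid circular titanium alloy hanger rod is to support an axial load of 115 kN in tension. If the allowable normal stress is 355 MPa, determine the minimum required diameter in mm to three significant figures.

20.3 mm

Required area A ≥ P/σ_allow = 115000/355 = 323.9 mm².
For a solid circular section, d ≥ √(4A/π) = 20.31 mm.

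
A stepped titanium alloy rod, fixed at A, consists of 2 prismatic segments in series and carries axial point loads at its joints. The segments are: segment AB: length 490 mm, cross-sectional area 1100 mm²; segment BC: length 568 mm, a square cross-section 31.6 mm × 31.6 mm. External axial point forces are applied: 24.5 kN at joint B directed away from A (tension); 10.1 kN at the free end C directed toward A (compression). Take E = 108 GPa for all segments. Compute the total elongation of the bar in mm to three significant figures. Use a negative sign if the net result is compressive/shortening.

Internal axial forces (sectioning from the free end, tension +): N_BC = -10.1 kN, N_AB = 14.4 kN.
A_BC = 998.6 mm².
δ_AB = 14400·490/(1100·108000) = 0.05939 mm
δ_BC = -10100·568/(998.6·108000) = -0.0532 mm
δ = Σδ_i = 0.006199 mm.

0.00620 mm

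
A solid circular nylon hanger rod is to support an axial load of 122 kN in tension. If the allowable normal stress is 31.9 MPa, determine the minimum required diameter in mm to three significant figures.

69.8 mm

Required area A ≥ P/σ_allow = 122000/31.9 = 3824 mm².
For a solid circular section, d ≥ √(4A/π) = 69.78 mm.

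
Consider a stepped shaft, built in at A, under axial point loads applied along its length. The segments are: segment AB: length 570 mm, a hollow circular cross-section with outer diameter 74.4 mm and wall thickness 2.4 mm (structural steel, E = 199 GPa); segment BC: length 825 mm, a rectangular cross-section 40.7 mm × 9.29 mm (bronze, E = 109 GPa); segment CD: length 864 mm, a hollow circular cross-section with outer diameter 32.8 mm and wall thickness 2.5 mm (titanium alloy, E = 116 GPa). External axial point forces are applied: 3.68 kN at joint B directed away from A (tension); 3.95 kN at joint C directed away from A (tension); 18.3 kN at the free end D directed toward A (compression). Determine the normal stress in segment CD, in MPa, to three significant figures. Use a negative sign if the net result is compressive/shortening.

-76.9 MPa

Internal axial forces (sectioning from the free end, tension +): N_CD = -18.3 kN, N_BC = -14.35 kN, N_AB = -10.67 kN.
A_CD = 238 mm².
σ_CD = N_CD/A_CD = -18300/238 = -76.9 MPa.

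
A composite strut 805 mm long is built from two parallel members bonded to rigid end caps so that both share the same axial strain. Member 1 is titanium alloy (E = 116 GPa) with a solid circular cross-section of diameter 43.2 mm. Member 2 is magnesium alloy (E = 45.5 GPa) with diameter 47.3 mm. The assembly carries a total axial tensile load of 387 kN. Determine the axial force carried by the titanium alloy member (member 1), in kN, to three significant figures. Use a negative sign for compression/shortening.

263 kN

A_1 = 1466 mm².
A_2 = 1757 mm².
Equal strain + equilibrium ⇒ each member carries load in proportion to AE: A₁E₁ = 170000000 N, A₂E₂ = 79950000 N, ΣAE = 250000000 N.
F₁ = P·A₁E₁/ΣAE = 387000·170000000/250000000 = 263200 N.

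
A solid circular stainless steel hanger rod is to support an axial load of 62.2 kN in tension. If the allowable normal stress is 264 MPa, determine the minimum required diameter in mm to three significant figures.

Required area A ≥ P/σ_allow = 62200/264 = 235.6 mm².
For a solid circular section, d ≥ √(4A/π) = 17.32 mm.

17.3 mm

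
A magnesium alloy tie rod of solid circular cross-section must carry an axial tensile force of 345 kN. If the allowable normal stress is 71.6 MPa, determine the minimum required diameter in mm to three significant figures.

Required area A ≥ P/σ_allow = 345000/71.6 = 4818 mm².
For a solid circular section, d ≥ √(4A/π) = 78.33 mm.

78.3 mm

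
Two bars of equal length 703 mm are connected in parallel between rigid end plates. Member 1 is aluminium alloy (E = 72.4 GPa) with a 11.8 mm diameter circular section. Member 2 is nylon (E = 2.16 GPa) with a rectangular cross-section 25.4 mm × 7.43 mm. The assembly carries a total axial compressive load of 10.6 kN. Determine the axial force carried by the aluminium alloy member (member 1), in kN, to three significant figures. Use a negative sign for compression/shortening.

-10.1 kN

A_1 = 109.4 mm².
A_2 = 188.7 mm².
Equal strain + equilibrium ⇒ each member carries load in proportion to AE: A₁E₁ = 7918000 N, A₂E₂ = 407600 N, ΣAE = 8325000 N.
F₁ = P·A₁E₁/ΣAE = -10600·7918000/8325000 = -10080 N.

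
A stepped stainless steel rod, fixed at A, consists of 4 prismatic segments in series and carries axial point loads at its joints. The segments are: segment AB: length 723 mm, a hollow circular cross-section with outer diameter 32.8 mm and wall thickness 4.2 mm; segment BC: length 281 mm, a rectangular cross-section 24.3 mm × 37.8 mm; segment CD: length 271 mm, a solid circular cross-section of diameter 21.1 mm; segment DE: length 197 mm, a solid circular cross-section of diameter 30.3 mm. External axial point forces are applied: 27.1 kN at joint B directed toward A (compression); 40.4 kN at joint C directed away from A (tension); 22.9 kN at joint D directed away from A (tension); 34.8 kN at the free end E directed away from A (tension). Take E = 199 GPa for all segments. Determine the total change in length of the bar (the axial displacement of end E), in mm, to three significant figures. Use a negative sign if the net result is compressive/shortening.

Internal axial forces (sectioning from the free end, tension +): N_DE = 34.8 kN, N_CD = 57.7 kN, N_BC = 98.1 kN, N_AB = 71 kN.
A_AB = 377.4 mm².
A_BC = 918.5 mm².
A_CD = 349.7 mm².
A_DE = 721.1 mm².
δ_AB = 71000·723/(377.4·199000) = 0.6836 mm
δ_BC = 98100·281/(918.5·199000) = 0.1508 mm
δ_CD = 57700·271/(349.7·199000) = 0.2247 mm
δ_DE = 34800·197/(721.1·199000) = 0.04778 mm
δ = Σδ_i = 1.107 mm.

1.11 mm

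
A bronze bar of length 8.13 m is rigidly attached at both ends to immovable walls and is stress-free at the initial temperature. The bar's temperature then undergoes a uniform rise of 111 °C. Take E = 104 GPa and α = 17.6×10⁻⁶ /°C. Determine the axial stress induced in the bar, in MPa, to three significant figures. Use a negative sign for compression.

-203 MPa

Free thermal expansion αLΔT = 17.6e-6 · 8130 · 111 = 15.88 mm.
The walls impose strain ε = −(15.88)/8130 = -1.9536e-03; σ = Eε = 104000 · -1.9536e-03 = -203.2 MPa.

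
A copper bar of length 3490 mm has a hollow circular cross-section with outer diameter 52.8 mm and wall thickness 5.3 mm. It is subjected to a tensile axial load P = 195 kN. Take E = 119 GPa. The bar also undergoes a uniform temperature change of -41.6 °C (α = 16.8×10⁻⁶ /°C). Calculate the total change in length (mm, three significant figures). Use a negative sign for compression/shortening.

A = 790.9 mm².
δ_mech = NL/(AE) = 195000·3490/(790.9·119000) = 7.231 mm.
δ_thermal = αLΔT = 16.8e-6·3490·-41.6 = -2.439 mm.
δ = δ_mech + δ_thermal = 4.792 mm.

4.79 mm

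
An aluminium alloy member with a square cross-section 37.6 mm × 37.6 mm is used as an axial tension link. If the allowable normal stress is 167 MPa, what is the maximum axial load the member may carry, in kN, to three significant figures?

A = 1414 mm².
P_max = σ_allow · A = 167 · 1414 = 236100 N = 236.1 kN.

236 kN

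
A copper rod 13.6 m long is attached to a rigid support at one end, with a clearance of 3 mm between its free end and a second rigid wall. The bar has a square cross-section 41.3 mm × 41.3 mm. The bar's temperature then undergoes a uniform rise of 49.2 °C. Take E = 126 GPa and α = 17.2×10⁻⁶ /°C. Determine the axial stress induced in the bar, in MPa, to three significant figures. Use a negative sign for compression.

Free thermal expansion αLΔT = 17.2e-6 · 13600 · 49.2 = 11.51 mm.
The walls engage after the gap closes; constrained expansion = 11.51 − 3 = 8.509 mm.
The walls impose strain ε = −(8.509)/13600 = -6.2565e-04; σ = Eε = 126000 · -6.2565e-04 = -78.83 MPa.

-78.8 MPa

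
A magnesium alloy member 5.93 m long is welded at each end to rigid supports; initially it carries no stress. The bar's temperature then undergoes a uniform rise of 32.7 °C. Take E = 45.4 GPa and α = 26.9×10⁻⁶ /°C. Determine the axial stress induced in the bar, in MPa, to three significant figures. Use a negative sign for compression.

Free thermal expansion αLΔT = 26.9e-6 · 5930 · 32.7 = 5.216 mm.
The walls impose strain ε = −(5.216)/5930 = -8.7963e-04; σ = Eε = 45400 · -8.7963e-04 = -39.94 MPa.

-39.9 MPa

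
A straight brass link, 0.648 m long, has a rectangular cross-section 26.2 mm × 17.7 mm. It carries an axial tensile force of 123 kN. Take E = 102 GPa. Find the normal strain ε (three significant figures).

0.00260

A = 463.7 mm².
σ = N/A = 265.2 MPa; ε = σ/E = 265.2/102000 = 2.600e-03.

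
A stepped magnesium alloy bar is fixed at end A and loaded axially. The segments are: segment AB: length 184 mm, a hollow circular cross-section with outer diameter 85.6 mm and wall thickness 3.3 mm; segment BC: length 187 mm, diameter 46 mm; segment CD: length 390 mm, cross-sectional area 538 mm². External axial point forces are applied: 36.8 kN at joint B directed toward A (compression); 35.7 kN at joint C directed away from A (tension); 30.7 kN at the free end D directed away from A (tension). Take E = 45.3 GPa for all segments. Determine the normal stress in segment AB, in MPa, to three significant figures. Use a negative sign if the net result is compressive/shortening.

Internal axial forces (sectioning from the free end, tension +): N_CD = 30.7 kN, N_BC = 66.4 kN, N_AB = 29.6 kN.
A_AB = 853.2 mm².
σ_AB = N_AB/A_AB = 29600/853.2 = 34.69 MPa.

34.7 MPa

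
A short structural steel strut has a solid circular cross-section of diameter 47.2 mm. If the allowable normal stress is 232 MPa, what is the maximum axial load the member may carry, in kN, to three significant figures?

406 kN

A = 1750 mm².
P_max = σ_allow · A = 232 · 1750 = 405900 N = 405.9 kN.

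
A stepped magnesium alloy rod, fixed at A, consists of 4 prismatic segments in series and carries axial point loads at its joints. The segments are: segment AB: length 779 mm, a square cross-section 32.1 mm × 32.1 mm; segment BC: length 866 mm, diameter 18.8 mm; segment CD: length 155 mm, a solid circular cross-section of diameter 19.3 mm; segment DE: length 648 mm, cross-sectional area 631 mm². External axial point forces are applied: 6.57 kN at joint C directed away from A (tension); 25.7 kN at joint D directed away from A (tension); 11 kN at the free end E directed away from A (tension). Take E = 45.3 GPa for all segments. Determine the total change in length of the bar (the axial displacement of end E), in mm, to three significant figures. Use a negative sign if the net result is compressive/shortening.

4.38 mm

Internal axial forces (sectioning from the free end, tension +): N_DE = 11 kN, N_CD = 36.7 kN, N_BC = 43.27 kN, N_AB = 43.27 kN.
A_AB = 1030 mm².
A_BC = 277.6 mm².
A_CD = 292.6 mm².
δ_AB = 43270·779/(1030·45300) = 0.7221 mm
δ_BC = 43270·866/(277.6·45300) = 2.98 mm
δ_CD = 36700·155/(292.6·45300) = 0.4292 mm
δ_DE = 11000·648/(631·45300) = 0.2494 mm
δ = Σδ_i = 4.381 mm.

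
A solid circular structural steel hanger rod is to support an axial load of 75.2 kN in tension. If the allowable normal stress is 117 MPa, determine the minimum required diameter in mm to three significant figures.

28.6 mm

Required area A ≥ P/σ_allow = 75200/117 = 642.7 mm².
For a solid circular section, d ≥ √(4A/π) = 28.61 mm.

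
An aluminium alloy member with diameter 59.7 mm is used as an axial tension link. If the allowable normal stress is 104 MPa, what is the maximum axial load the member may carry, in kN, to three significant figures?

291 kN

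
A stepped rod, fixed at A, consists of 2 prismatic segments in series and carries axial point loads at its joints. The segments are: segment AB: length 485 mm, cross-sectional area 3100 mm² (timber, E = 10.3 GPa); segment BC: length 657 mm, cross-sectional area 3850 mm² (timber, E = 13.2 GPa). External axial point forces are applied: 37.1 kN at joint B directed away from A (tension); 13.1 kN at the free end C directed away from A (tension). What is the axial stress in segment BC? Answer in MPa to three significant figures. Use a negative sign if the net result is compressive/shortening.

Internal axial forces (sectioning from the free end, tension +): N_BC = 13.1 kN, N_AB = 50.2 kN.
σ_BC = N_BC/A_BC = 13100/3850 = 3.403 MPa.

3.40 MPa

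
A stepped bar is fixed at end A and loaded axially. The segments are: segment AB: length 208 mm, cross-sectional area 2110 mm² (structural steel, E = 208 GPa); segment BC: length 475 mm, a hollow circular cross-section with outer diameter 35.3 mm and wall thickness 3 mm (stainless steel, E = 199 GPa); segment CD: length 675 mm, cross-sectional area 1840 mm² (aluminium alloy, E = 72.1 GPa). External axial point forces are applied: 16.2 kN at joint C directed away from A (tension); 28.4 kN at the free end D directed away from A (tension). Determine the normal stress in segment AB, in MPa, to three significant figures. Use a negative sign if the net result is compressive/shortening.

21.1 MPa

Internal axial forces (sectioning from the free end, tension +): N_CD = 28.4 kN, N_BC = 44.6 kN, N_AB = 44.6 kN.
σ_AB = N_AB/A_AB = 44600/2110 = 21.14 MPa.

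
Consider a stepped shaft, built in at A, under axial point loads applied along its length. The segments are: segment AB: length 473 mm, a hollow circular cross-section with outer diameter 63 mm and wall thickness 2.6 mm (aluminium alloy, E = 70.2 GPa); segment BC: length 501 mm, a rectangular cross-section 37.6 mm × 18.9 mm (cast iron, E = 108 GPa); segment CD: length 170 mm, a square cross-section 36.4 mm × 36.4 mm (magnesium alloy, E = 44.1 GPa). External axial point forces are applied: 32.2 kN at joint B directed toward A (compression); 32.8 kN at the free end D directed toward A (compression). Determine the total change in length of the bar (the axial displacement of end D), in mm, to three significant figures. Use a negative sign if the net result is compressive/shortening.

-1.20 mm

Internal axial forces (sectioning from the free end, tension +): N_CD = -32.8 kN, N_BC = -32.8 kN, N_AB = -65 kN.
A_AB = 493.4 mm².
A_BC = 710.6 mm².
A_CD = 1325 mm².
δ_AB = -65000·473/(493.4·70200) = -0.8877 mm
δ_BC = -32800·501/(710.6·108000) = -0.2141 mm
δ_CD = -32800·170/(1325·44100) = -0.09543 mm
δ = Σδ_i = -1.197 mm.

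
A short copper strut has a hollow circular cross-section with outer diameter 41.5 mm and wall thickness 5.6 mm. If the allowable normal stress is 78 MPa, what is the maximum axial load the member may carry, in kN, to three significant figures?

49.3 kN

A = 631.6 mm².
P_max = σ_allow · A = 78 · 631.6 = 49260 N = 49.26 kN.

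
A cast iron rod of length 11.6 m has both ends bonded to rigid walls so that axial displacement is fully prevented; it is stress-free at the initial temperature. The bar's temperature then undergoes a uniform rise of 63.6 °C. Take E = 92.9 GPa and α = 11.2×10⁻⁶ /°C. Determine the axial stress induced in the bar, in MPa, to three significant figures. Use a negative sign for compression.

Free thermal expansion αLΔT = 11.2e-6 · 11600 · 63.6 = 8.263 mm.
The walls impose strain ε = −(8.263)/11600 = -7.1232e-04; σ = Eε = 92900 · -7.1232e-04 = -66.17 MPa.

-66.2 MPa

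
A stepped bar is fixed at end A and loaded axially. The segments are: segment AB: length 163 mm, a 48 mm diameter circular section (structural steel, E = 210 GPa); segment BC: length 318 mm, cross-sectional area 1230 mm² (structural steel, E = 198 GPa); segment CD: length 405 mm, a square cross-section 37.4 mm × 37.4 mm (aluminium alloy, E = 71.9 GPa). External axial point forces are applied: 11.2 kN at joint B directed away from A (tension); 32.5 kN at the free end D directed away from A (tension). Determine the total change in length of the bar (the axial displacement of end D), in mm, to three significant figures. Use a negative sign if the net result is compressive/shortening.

Internal axial forces (sectioning from the free end, tension +): N_CD = 32.5 kN, N_BC = 32.5 kN, N_AB = 43.7 kN.
A_AB = 1810 mm².
A_CD = 1399 mm².
δ_AB = 43700·163/(1810·210000) = 0.01874 mm
δ_BC = 32500·318/(1230·198000) = 0.04244 mm
δ_CD = 32500·405/(1399·71900) = 0.1309 mm
δ = Σδ_i = 0.1921 mm.

0.192 mm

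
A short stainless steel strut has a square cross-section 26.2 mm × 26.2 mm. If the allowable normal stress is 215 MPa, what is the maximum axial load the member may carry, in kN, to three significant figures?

148 kN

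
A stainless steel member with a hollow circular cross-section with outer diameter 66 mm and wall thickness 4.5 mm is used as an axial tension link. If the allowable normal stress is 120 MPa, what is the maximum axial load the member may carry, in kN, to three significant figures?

104 kN

A = 869.4 mm².
P_max = σ_allow · A = 120 · 869.4 = 104300 N = 104.3 kN.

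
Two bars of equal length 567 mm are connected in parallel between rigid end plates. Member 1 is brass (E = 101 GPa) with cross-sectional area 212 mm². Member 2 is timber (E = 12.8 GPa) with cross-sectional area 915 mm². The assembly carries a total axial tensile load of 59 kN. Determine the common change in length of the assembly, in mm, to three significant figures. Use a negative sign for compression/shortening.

Equal strain + equilibrium ⇒ each member carries load in proportion to AE: A₁E₁ = 21410000 N, A₂E₂ = 11710000 N, ΣAE = 33120000 N.
δ = PL/ΣAE = 59000·567/33120000 = 1.01 mm.

1.01 mm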